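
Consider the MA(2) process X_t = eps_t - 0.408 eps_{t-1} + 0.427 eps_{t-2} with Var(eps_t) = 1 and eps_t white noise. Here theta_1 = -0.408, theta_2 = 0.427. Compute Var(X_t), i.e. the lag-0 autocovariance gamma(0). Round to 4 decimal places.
\gamma(0) = 1.3488

For an MA(q) process X_t = eps_t + sum_i theta_i eps_{t-i} with
Var(eps_t) = sigma^2, the variance is
  gamma(0) = sigma^2 * (1 + sum_i theta_i^2).
  sum_i theta_i^2 = (-0.408)^2 + (0.427)^2 = 0.166464 + 0.182329 = 0.348793.
  gamma(0) = 1 * (1 + 0.348793) = 1 * 1.348793 = 1.348793, which rounds to 1.3488.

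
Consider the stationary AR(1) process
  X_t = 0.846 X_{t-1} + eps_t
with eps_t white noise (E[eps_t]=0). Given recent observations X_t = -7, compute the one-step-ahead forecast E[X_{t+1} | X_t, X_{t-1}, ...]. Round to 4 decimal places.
E[X_{t+1} \mid \mathcal F_t] = -5.9220

For an AR(p) model X_t = c + sum_i phi_i X_{t-i} + eps_t, the
one-step-ahead conditional mean is
  E[X_{t+1} | X_t, ...] = c + sum_i phi_i X_{t+1-i}.
Substitute known values:
  E[X_{t+1} | ...] = (0.846) * (-7)
                   = -5.9220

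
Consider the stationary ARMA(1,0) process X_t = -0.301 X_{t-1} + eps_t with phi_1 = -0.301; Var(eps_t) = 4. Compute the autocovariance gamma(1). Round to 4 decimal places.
\gamma(1) = -1.3240

Multiply the model equation by X_{t-k} and take expectations. With theta_0 = psi_0 = 1 and psi_j the MA(infinity) weights, this gives
  gamma(k) - sum_i phi_i gamma(k-i) = c_k,
  c_k = sigma^2 * sum_{j=k..q} theta_j psi_{j-k}   (c_k = 0 for k > q),
using gamma(-m) = gamma(m).
Pure AR (q = 0): c_0 = sigma^2 = 4, c_k = 0 for k >= 1.
Equations for k = 0 and k = 1 (AR order 1):
  gamma(0) = phi_1 gamma(1) + c_0
  gamma(1) = phi_1 gamma(0) + c_1
Substituting the second into the first: gamma(0) (1 - phi_1^2) = c_0 + phi_1 c_1, so
  gamma(0) = c_0 / (1 - phi_1^2) = 4 / (1 - (-0.301)^2) = 4 / 0.909399 = 4.398509.
  gamma(1) = phi_1 gamma(0) = (-0.301)(4.398509) = -1.323951.
Therefore gamma(1) = -1.3240 (to 4 decimal places).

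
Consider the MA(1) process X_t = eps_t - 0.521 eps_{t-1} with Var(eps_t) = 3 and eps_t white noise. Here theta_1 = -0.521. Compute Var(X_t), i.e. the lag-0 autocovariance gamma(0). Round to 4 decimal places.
\gamma(0) = 3.8143

For an MA(q) process X_t = eps_t + sum_i theta_i eps_{t-i} with
Var(eps_t) = sigma^2, the variance is
  gamma(0) = sigma^2 * (1 + sum_i theta_i^2).
  sum_i theta_i^2 = (-0.521)^2 = 0.271441.
  gamma(0) = 3 * (1 + 0.271441) = 3 * 1.271441 = 3.814323, which rounds to 3.8143.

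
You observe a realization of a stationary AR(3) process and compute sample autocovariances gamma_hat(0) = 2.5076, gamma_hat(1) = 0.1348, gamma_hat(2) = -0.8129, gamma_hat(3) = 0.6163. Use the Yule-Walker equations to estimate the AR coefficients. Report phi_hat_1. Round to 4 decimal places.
\hat\phi_{1} = 0.1770

The Yule-Walker equations for an AR(p) process read, in matrix form,
  Gamma_p phi = r_p,   with   (Gamma_p)_{ij} = gamma(|i - j|),
                       (r_p)_i = gamma(i),   i,j = 1..p.
Substitute the sample gammas (Toeplitz matrix and right-hand side of size 3):
  Gamma_p = [[2.5076, 0.1348, -0.8129], [0.1348, 2.5076, 0.1348], [-0.8129, 0.1348, 2.5076]]
  r_p     = [0.1348, -0.8129, 0.6163]
Written out (R1..R3):
  (R1) 2.5076 phi_1 + 0.1348 phi_2 - 0.8129 phi_3 = 0.1348
  (R2) 0.1348 phi_1 + 2.5076 phi_2 + 0.1348 phi_3 = -0.8129
  (R3) -0.8129 phi_1 + 0.1348 phi_2 + 2.5076 phi_3 = 0.6163
Gaussian elimination:
  R2 <- R2 - (0.1348/2.5076) R1 = R2 - (0.053757) R1:  2.500354 phi_2 + 0.178499 phi_3 = -0.820146
  R3 <- R3 - (-0.8129/2.5076) R1 = R3 - (-0.324175) R1:  0.178499 phi_2 + 2.244079 phi_3 = 0.659999
  R3 <- R3 - (0.178499/2.500354) R2 = R3 - (0.071389) R2:  2.231336 phi_3 = 0.718548
Back-substitution:
  phi_hat_3 = 0.718548 / 2.231336 = 0.322026
  phi_hat_2 = (-0.820146 - (0.178499)(0.322026)) / 2.500354 = -0.351001
  phi_hat_1 = (0.1348 - (0.1348)(-0.351001) - (-0.8129)(0.322026)) / 2.5076 = 0.177018
So phi_hat = [0.1770, -0.3510, 0.3220].
Therefore phi_hat_1 = 0.1770.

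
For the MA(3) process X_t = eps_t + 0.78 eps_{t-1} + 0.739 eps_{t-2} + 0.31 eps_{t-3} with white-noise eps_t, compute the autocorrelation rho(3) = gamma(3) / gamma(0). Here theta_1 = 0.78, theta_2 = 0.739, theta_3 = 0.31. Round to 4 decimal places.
\rho(3) = 0.1377

For an MA(q) process with theta_0 = 1, the autocovariance is
  gamma(k) = sigma^2 * sum_{i=0..q-k} theta_i * theta_{i+k},
and rho(k) = gamma(k) / gamma(0). Sigma^2 cancels.
  numerator   = (1)*(0.31) = 0.31.
  denominator = (1)^2 + (0.78)^2 + (0.739)^2 + (0.31)^2 = 2.250621.
  rho(3) = 0.31 / 2.250621 = 0.1377.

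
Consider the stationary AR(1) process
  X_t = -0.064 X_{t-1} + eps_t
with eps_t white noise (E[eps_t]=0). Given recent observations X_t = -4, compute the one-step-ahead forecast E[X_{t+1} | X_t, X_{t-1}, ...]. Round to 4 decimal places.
E[X_{t+1} \mid \mathcal F_t] = 0.2560

For an AR(p) model X_t = c + sum_i phi_i X_{t-i} + eps_t, the
one-step-ahead conditional mean is
  E[X_{t+1} | X_t, ...] = c + sum_i phi_i X_{t+1-i}.
Substitute known values:
  E[X_{t+1} | ...] = (-0.064) * (-4)
                   = 0.2560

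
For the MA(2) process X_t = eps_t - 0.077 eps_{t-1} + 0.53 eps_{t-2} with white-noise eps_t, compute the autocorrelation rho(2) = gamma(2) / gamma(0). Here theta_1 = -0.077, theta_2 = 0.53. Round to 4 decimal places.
\rho(2) = 0.4119

For an MA(q) process with theta_0 = 1, the autocovariance is
  gamma(k) = sigma^2 * sum_{i=0..q-k} theta_i * theta_{i+k},
and rho(k) = gamma(k) / gamma(0). Sigma^2 cancels.
  numerator   = (1)*(0.53) = 0.53.
  denominator = (1)^2 + (-0.077)^2 + (0.53)^2 = 1.286829.
  rho(2) = 0.53 / 1.286829 = 0.4119.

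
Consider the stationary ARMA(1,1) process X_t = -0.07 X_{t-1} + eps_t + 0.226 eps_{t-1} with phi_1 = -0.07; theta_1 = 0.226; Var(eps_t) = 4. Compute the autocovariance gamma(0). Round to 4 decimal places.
\gamma(0) = 4.0978

Multiply the model equation by X_{t-k} and take expectations. With theta_0 = psi_0 = 1 and psi_j the MA(infinity) weights, this gives
  gamma(k) - sum_i phi_i gamma(k-i) = c_k,
  c_k = sigma^2 * sum_{j=k..q} theta_j psi_{j-k}   (c_k = 0 for k > q),
using gamma(-m) = gamma(m).
psi-weights needed (psi_j = theta_j + sum_i phi_i psi_{j-i}):
  psi_1 = theta_1 + phi_1 = 0.226 + (-0.07) = 0.156
Right-hand sides:
  c_0 = sigma^2 (1 + theta_1 psi_1) = 4 * (1 + (0.226)(0.156)) = 4 * 1.035256 = 4.141024
  c_1 = sigma^2 theta_1 = 4 * (0.226) = 0.904
  c_2 = 0
Equations for k = 0 and k = 1 (AR order 1):
  gamma(0) = phi_1 gamma(1) + c_0
  gamma(1) = phi_1 gamma(0) + c_1
Substituting the second into the first: gamma(0) (1 - phi_1^2) = c_0 + phi_1 c_1, so
  gamma(0) = (c_0 + phi_1 c_1) / (1 - phi_1^2) = (4.141024 + (-0.07)(0.904)) / (1 - (-0.07)^2) = 4.077744 / 0.9951 = 4.097823.
Therefore gamma(0) = 4.0978 (to 4 decimal places).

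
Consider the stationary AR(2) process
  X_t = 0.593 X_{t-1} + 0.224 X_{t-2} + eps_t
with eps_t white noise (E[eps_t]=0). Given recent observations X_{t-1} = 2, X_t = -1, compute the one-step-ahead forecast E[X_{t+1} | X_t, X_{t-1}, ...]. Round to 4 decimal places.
E[X_{t+1} \mid \mathcal F_t] = -0.1450

For an AR(p) model X_t = c + sum_i phi_i X_{t-i} + eps_t, the
one-step-ahead conditional mean is
  E[X_{t+1} | X_t, ...] = c + sum_i phi_i X_{t+1-i}.
Substitute known values:
  E[X_{t+1} | ...] = (0.593) * (-1) + (0.224) * (2)
                   = -0.1450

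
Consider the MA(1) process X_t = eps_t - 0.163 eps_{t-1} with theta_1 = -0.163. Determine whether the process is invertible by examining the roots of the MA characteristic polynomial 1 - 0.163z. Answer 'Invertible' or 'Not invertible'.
\text{Invertible}

The MA(q) characteristic polynomial is P(z) = 1 - 0.163z.
Invertibility requires all roots to lie outside the unit circle, i.e. |z| > 1 for every root.
This is linear in z: 1 + (-0.163) z = 0  =>  z = -1/(-0.163) = 6.134969,  |z| = 6.134969.
Moduli of all roots: 6.1350.
All moduli strictly greater than 1? Yes.
Verdict: Invertible.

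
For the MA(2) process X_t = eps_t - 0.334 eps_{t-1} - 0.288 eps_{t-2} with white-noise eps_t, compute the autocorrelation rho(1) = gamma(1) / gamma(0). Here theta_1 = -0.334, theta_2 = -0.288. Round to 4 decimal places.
\rho(1) = -0.1991

For an MA(q) process with theta_0 = 1, the autocovariance is
  gamma(k) = sigma^2 * sum_{i=0..q-k} theta_i * theta_{i+k},
and rho(k) = gamma(k) / gamma(0). Sigma^2 cancels.
  numerator   = (1)*(-0.334) + (-0.334)*(-0.288) = -0.237808.
  denominator = (1)^2 + (-0.334)^2 + (-0.288)^2 = 1.1945.
  rho(1) = -0.237808 / 1.1945 = -0.1991.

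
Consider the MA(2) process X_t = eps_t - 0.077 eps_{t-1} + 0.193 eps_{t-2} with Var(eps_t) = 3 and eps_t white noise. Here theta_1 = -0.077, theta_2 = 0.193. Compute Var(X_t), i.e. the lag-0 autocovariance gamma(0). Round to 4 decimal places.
\gamma(0) = 3.1295

For an MA(q) process X_t = eps_t + sum_i theta_i eps_{t-i} with
Var(eps_t) = sigma^2, the variance is
  gamma(0) = sigma^2 * (1 + sum_i theta_i^2).
  sum_i theta_i^2 = (-0.077)^2 + (0.193)^2 = 0.005929 + 0.037249 = 0.043178.
  gamma(0) = 3 * (1 + 0.043178) = 3 * 1.043178 = 3.129534, which rounds to 3.1295.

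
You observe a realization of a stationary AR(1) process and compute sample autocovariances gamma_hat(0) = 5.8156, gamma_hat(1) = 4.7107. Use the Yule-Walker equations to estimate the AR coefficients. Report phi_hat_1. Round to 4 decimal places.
\hat\phi_{1} = 0.8100

The Yule-Walker equations for an AR(p) process read, in matrix form,
  Gamma_p phi = r_p,   with   (Gamma_p)_{ij} = gamma(|i - j|),
                       (r_p)_i = gamma(i),   i,j = 1..p.
Substitute the sample gammas (Toeplitz matrix and right-hand side of size 1):
  Gamma_p = [[5.8156]]
  r_p     = [4.7107]
With p = 1 this is the single equation gamma(0) phi_1 = gamma(1):
  phi_hat_1 = gamma(1) / gamma(0) = 4.7107 / 5.8156 = 0.8100.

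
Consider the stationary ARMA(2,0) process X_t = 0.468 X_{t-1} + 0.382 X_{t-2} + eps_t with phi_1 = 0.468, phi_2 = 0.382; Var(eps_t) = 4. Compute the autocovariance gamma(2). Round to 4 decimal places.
\gamma(2) = 8.0861

Multiply the model equation by X_{t-k} and take expectations. With theta_0 = psi_0 = 1 and psi_j the MA(infinity) weights, this gives
  gamma(k) - sum_i phi_i gamma(k-i) = c_k,
  c_k = sigma^2 * sum_{j=k..q} theta_j psi_{j-k}   (c_k = 0 for k > q),
using gamma(-m) = gamma(m).
Pure AR (q = 0): c_0 = sigma^2 = 4, c_k = 0 for k >= 1.
Equations for k = 0, 1, 2 (AR order 2, c_2 = 0):
  (E0) gamma(0) = phi_1 gamma(1) + phi_2 gamma(2) + c_0
  (E1) gamma(1) = phi_1 gamma(0) + phi_2 gamma(1) + c_1
  (E2) gamma(2) = phi_1 gamma(1) + phi_2 gamma(0)
From (E1): gamma(1) = A gamma(0) + B with
  A = phi_1 / (1 - phi_2) = 0.468 / 0.618 = 0.757282,   B = c_1 / (1 - phi_2) = 0 / 0.618 = 0.
Insert (E2) into (E0): gamma(0) (1 - phi_2^2) = phi_1 (1 + phi_2) gamma(1) + c_0.
  phi_1 (1 + phi_2) = (0.468)(1.382) = 0.646776,   1 - phi_2^2 = 0.854076.
Replace gamma(1) by A gamma(0) + B and collect gamma(0):
  gamma(0) [0.854076 - (0.646776)(0.757282)] = c_0 = 4
  gamma(0) * 0.364284 = 4
  gamma(0) = 4 / 0.364284 = 10.98043.
  gamma(1) = A gamma(0) = (0.757282)(10.98043) = 8.315277.
  gamma(2) = phi_1 gamma(1) + phi_2 gamma(0) = (0.468)(8.315277) + (0.382)(10.98043) = 8.086074.
Therefore gamma(2) = 8.0861 (to 4 decimal places).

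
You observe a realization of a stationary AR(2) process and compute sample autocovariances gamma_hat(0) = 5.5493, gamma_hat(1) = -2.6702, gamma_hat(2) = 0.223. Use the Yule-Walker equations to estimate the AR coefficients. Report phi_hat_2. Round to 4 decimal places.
\hat\phi_{2} = -0.2490

The Yule-Walker equations for an AR(p) process read, in matrix form,
  Gamma_p phi = r_p,   with   (Gamma_p)_{ij} = gamma(|i - j|),
                       (r_p)_i = gamma(i),   i,j = 1..p.
Substitute the sample gammas (Toeplitz matrix and right-hand side of size 2):
  Gamma_p = [[5.5493, -2.6702], [-2.6702, 5.5493]]
  r_p     = [-2.6702, 0.223]
Written out:
  5.5493 phi_1 - 2.6702 phi_2 = -2.6702
  -2.6702 phi_1 + 5.5493 phi_2 = 0.223
Solve by Cramer's rule:
  det = gamma(0)^2 - gamma(1)^2 = (5.5493)^2 - (-2.6702)^2 = 30.79473049 - 7.12996804 = 23.66476245
  phi_hat_1 = [gamma(1) gamma(0) - gamma(1) gamma(2)] / det = [(-2.6702)(5.5493) - (-2.6702)(0.223)] / 23.66476245 = -14.22228626 / 23.66476245 = -0.601
  phi_hat_2 = [gamma(0) gamma(2) - gamma(1)^2] / det = [(5.5493)(0.223) - (-2.6702)^2] / 23.66476245 = -5.89247414 / 23.66476245 = -0.249
So phi_hat = [-0.6010, -0.2490].
Therefore phi_hat_2 = -0.2490.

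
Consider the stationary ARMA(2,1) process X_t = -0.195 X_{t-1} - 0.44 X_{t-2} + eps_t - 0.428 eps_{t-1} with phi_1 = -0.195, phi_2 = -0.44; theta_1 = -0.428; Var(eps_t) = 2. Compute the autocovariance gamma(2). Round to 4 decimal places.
\gamma(2) = -1.2416

Multiply the model equation by X_{t-k} and take expectations. With theta_0 = psi_0 = 1 and psi_j the MA(infinity) weights, this gives
  gamma(k) - sum_i phi_i gamma(k-i) = c_k,
  c_k = sigma^2 * sum_{j=k..q} theta_j psi_{j-k}   (c_k = 0 for k > q),
using gamma(-m) = gamma(m).
psi-weights needed (psi_j = theta_j + sum_i phi_i psi_{j-i}):
  psi_1 = theta_1 + phi_1 = -0.428 + (-0.195) = -0.623
Right-hand sides:
  c_0 = sigma^2 (1 + theta_1 psi_1) = 2 * (1 + (-0.428)(-0.623)) = 2 * 1.266644 = 2.533288
  c_1 = sigma^2 theta_1 = 2 * (-0.428) = -0.856
  c_2 = 0
Equations for k = 0, 1, 2 (AR order 2, c_2 = 0):
  (E0) gamma(0) = phi_1 gamma(1) + phi_2 gamma(2) + c_0
  (E1) gamma(1) = phi_1 gamma(0) + phi_2 gamma(1) + c_1
  (E2) gamma(2) = phi_1 gamma(1) + phi_2 gamma(0)
From (E1): gamma(1) = A gamma(0) + B with
  A = phi_1 / (1 - phi_2) = -0.195 / 1.44 = -0.135417,   B = c_1 / (1 - phi_2) = -0.856 / 1.44 = -0.594444.
Insert (E2) into (E0): gamma(0) (1 - phi_2^2) = phi_1 (1 + phi_2) gamma(1) + c_0.
  phi_1 (1 + phi_2) = (-0.195)(0.56) = -0.1092,   1 - phi_2^2 = 0.8064.
Replace gamma(1) by A gamma(0) + B and collect gamma(0):
  gamma(0) [0.8064 - (-0.1092)(-0.135417)] = (-0.1092)(-0.594444) + 2.533288
  gamma(0) * 0.791613 = 2.598201
  gamma(0) = 2.598201 / 0.791613 = 3.282163.
  gamma(1) = A gamma(0) + B = (-0.135417)(3.282163) + (-0.594444) = -1.038904.
  gamma(2) = phi_1 gamma(1) + phi_2 gamma(0) = (-0.195)(-1.038904) + (-0.44)(3.282163) = -1.241565.
Therefore gamma(2) = -1.2416 (to 4 decimal places).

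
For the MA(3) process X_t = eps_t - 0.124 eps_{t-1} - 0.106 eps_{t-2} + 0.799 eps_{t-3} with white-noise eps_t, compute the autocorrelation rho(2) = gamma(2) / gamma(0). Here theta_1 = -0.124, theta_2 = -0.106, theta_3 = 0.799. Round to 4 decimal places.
\rho(2) = -0.1232

For an MA(q) process with theta_0 = 1, the autocovariance is
  gamma(k) = sigma^2 * sum_{i=0..q-k} theta_i * theta_{i+k},
and rho(k) = gamma(k) / gamma(0). Sigma^2 cancels.
  numerator   = (1)*(-0.106) + (-0.124)*(0.799) = -0.205076.
  denominator = (1)^2 + (-0.124)^2 + (-0.106)^2 + (0.799)^2 = 1.665013.
  rho(2) = -0.205076 / 1.665013 = -0.1232.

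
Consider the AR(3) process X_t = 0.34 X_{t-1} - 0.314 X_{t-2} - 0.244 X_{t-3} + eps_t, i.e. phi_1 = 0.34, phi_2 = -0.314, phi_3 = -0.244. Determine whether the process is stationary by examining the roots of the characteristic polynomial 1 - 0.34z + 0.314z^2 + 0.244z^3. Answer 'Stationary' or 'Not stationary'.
\text{Stationary}

The AR(p) characteristic polynomial is P(z) = 1 - 0.34z + 0.314z^2 + 0.244z^3.
Stationarity requires all roots to lie outside the unit circle, i.e. |z| > 1 for every root.
Degree 3: look for a simple real root z0 first, then factor out (1 - z/z0) and solve the remaining quadratic.
Testing z0 = -2.5: P(-2.5) = 1 + (-0.34)(-2.5) + (0.314)(-2.5)^2 + (0.244)(-2.5)^3
  = 1 + (0.85) + (1.9625) + (-3.8125) = 0.  So z_0 = -2.5 is a root, |z_0| = 2.5.
Divide out the factor (1 + 0.4 z) = (1 - z/z0) (since 1/z0 = -0.4):
  P(z) = (1 + 0.4 z)(1 + (-0.74) z + (0.61) z^2)
  [check: z-coef -0.74 - (-0.4) = -0.34; z^2-coef 0.61 - (-0.4)(-0.74) = 0.314; z^3-coef -(-0.4)(0.61) = 0.244.]
Remaining roots from the quadratic factor 1 + (-0.74) z + (0.61) z^2:
  Set 1 + (-0.74) z + (0.61) z^2 = 0, i.e. a z^2 + b z + c = 0 with a = 0.61, b = -0.74, c = 1.
  Discriminant D = b^2 - 4ac = (-0.74)^2 - 4*(0.61)*1 = 0.5476 - (2.44) = -1.8924.
  D < 0, so the roots are the complex-conjugate pair z = (-b +/- i sqrt(-D)) / (2a) = 0.6066 +/- 1.1276i.
  For a conjugate pair |z|^2 = z * conj(z) = (product of roots) = c/a = 1/(0.61) = 1.639344, so |z| = sqrt(1.639344) = 1.2804 for both roots.
Moduli of all roots: 2.5000, 1.2804, 1.2804.
All moduli strictly greater than 1? Yes.
Verdict: Stationary.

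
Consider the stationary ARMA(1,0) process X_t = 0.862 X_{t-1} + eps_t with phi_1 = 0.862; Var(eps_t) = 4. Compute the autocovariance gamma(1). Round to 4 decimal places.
\gamma(1) = 13.4186

Multiply the model equation by X_{t-k} and take expectations. With theta_0 = psi_0 = 1 and psi_j the MA(infinity) weights, this gives
  gamma(k) - sum_i phi_i gamma(k-i) = c_k,
  c_k = sigma^2 * sum_{j=k..q} theta_j psi_{j-k}   (c_k = 0 for k > q),
using gamma(-m) = gamma(m).
Pure AR (q = 0): c_0 = sigma^2 = 4, c_k = 0 for k >= 1.
Equations for k = 0 and k = 1 (AR order 1):
  gamma(0) = phi_1 gamma(1) + c_0
  gamma(1) = phi_1 gamma(0) + c_1
Substituting the second into the first: gamma(0) (1 - phi_1^2) = c_0 + phi_1 c_1, so
  gamma(0) = c_0 / (1 - phi_1^2) = 4 / (1 - (0.862)^2) = 4 / 0.256956 = 15.566867.
  gamma(1) = phi_1 gamma(0) = (0.862)(15.566867) = 13.41864.
Therefore gamma(1) = 13.4186 (to 4 decimal places).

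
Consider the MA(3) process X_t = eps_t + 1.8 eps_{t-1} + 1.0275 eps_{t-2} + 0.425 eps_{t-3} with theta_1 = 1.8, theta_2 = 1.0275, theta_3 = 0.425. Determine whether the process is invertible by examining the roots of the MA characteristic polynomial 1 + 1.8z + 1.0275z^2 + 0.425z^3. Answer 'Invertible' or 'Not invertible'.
\text{Not invertible}

The MA(q) characteristic polynomial is P(z) = 1 + 1.8z + 1.0275z^2 + 0.425z^3.
Invertibility requires all roots to lie outside the unit circle, i.e. |z| > 1 for every root.
Degree 3: look for a simple real root z0 first, then factor out (1 - z/z0) and solve the remaining quadratic.
Testing z0 = -0.8: P(-0.8) = 1 + (1.8)(-0.8) + (1.0275)(-0.8)^2 + (0.425)(-0.8)^3
  = 1 + (-1.44) + (0.6576) + (-0.2176) = 0.  So z_0 = -0.8 is a root, |z_0| = 0.8.
Divide out the factor (1 + 1.25 z) = (1 - z/z0) (since 1/z0 = -1.25):
  P(z) = (1 + 1.25 z)(1 + (0.55) z + (0.34) z^2)
  [check: z-coef 0.55 - (-1.25) = 1.8; z^2-coef 0.34 - (-1.25)(0.55) = 1.0275; z^3-coef -(-1.25)(0.34) = 0.425.]
Remaining roots from the quadratic factor 1 + (0.55) z + (0.34) z^2:
  Set 1 + (0.55) z + (0.34) z^2 = 0, i.e. a z^2 + b z + c = 0 with a = 0.34, b = 0.55, c = 1.
  Discriminant D = b^2 - 4ac = (0.55)^2 - 4*(0.34)*1 = 0.3025 - (1.36) = -1.0575.
  D < 0, so the roots are the complex-conjugate pair z = (-b +/- i sqrt(-D)) / (2a) = -0.8088 +/- 1.5123i.
  For a conjugate pair |z|^2 = z * conj(z) = (product of roots) = c/a = 1/(0.34) = 2.941176, so |z| = sqrt(2.941176) = 1.715 for both roots.
Moduli of all roots: 0.8000, 1.7150, 1.7150.
All moduli strictly greater than 1? No.
Verdict: Not invertible.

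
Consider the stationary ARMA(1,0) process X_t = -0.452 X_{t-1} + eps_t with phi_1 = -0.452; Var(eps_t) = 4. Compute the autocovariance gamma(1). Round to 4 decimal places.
\gamma(1) = -2.2722

Multiply the model equation by X_{t-k} and take expectations. With theta_0 = psi_0 = 1 and psi_j the MA(infinity) weights, this gives
  gamma(k) - sum_i phi_i gamma(k-i) = c_k,
  c_k = sigma^2 * sum_{j=k..q} theta_j psi_{j-k}   (c_k = 0 for k > q),
using gamma(-m) = gamma(m).
Pure AR (q = 0): c_0 = sigma^2 = 4, c_k = 0 for k >= 1.
Equations for k = 0 and k = 1 (AR order 1):
  gamma(0) = phi_1 gamma(1) + c_0
  gamma(1) = phi_1 gamma(0) + c_1
Substituting the second into the first: gamma(0) (1 - phi_1^2) = c_0 + phi_1 c_1, so
  gamma(0) = c_0 / (1 - phi_1^2) = 4 / (1 - (-0.452)^2) = 4 / 0.795696 = 5.027046.
  gamma(1) = phi_1 gamma(0) = (-0.452)(5.027046) = -2.272225.
Therefore gamma(1) = -2.2722 (to 4 decimal places).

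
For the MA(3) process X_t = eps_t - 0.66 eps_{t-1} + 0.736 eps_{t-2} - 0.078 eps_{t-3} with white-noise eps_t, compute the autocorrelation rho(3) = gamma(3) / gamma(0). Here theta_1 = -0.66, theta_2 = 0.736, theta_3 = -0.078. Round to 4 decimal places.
\rho(3) = -0.0393

For an MA(q) process with theta_0 = 1, the autocovariance is
  gamma(k) = sigma^2 * sum_{i=0..q-k} theta_i * theta_{i+k},
and rho(k) = gamma(k) / gamma(0). Sigma^2 cancels.
  numerator   = (1)*(-0.078) = -0.078.
  denominator = (1)^2 + (-0.66)^2 + (0.736)^2 + (-0.078)^2 = 1.98338.
  rho(3) = -0.078 / 1.98338 = -0.0393.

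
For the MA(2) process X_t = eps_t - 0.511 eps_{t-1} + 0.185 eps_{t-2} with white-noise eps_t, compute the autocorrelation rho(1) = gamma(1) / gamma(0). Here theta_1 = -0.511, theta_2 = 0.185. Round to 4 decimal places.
\rho(1) = -0.4675

For an MA(q) process with theta_0 = 1, the autocovariance is
  gamma(k) = sigma^2 * sum_{i=0..q-k} theta_i * theta_{i+k},
and rho(k) = gamma(k) / gamma(0). Sigma^2 cancels.
  numerator   = (1)*(-0.511) + (-0.511)*(0.185) = -0.605535.
  denominator = (1)^2 + (-0.511)^2 + (0.185)^2 = 1.295346.
  rho(1) = -0.605535 / 1.295346 = -0.4675.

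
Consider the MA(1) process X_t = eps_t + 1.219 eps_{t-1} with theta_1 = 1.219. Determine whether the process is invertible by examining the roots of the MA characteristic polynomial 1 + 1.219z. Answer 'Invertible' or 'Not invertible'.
\text{Not invertible}

The MA(q) characteristic polynomial is P(z) = 1 + 1.219z.
Invertibility requires all roots to lie outside the unit circle, i.e. |z| > 1 for every root.
This is linear in z: 1 + (1.219) z = 0  =>  z = -1/(1.219) = -0.820345,  |z| = 0.820345.
Moduli of all roots: 0.8203.
All moduli strictly greater than 1? No.
Verdict: Not invertible.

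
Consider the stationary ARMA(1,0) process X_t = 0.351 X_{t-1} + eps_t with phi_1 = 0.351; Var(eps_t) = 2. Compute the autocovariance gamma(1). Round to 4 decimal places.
\gamma(1) = 0.8006

Multiply the model equation by X_{t-k} and take expectations. With theta_0 = psi_0 = 1 and psi_j the MA(infinity) weights, this gives
  gamma(k) - sum_i phi_i gamma(k-i) = c_k,
  c_k = sigma^2 * sum_{j=k..q} theta_j psi_{j-k}   (c_k = 0 for k > q),
using gamma(-m) = gamma(m).
Pure AR (q = 0): c_0 = sigma^2 = 2, c_k = 0 for k >= 1.
Equations for k = 0 and k = 1 (AR order 1):
  gamma(0) = phi_1 gamma(1) + c_0
  gamma(1) = phi_1 gamma(0) + c_1
Substituting the second into the first: gamma(0) (1 - phi_1^2) = c_0 + phi_1 c_1, so
  gamma(0) = c_0 / (1 - phi_1^2) = 2 / (1 - (0.351)^2) = 2 / 0.876799 = 2.281024.
  gamma(1) = phi_1 gamma(0) = (0.351)(2.281024) = 0.80064.
Therefore gamma(1) = 0.8006 (to 4 decimal places).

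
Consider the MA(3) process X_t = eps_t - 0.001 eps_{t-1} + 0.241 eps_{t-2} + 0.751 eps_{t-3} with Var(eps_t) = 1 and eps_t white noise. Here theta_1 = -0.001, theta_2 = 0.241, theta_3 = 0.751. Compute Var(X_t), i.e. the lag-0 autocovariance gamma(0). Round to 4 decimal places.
\gamma(0) = 1.6221

For an MA(q) process X_t = eps_t + sum_i theta_i eps_{t-i} with
Var(eps_t) = sigma^2, the variance is
  gamma(0) = sigma^2 * (1 + sum_i theta_i^2).
  sum_i theta_i^2 = (-0.001)^2 + (0.241)^2 + (0.751)^2 = 0.000001 + 0.058081 + 0.564001 = 0.622083.
  gamma(0) = 1 * (1 + 0.622083) = 1 * 1.622083 = 1.622083, which rounds to 1.6221.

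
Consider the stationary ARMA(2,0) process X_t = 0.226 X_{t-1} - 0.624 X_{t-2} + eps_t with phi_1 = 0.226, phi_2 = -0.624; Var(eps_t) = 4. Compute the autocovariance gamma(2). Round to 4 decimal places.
\gamma(2) = -3.9583

Multiply the model equation by X_{t-k} and take expectations. With theta_0 = psi_0 = 1 and psi_j the MA(infinity) weights, this gives
  gamma(k) - sum_i phi_i gamma(k-i) = c_k,
  c_k = sigma^2 * sum_{j=k..q} theta_j psi_{j-k}   (c_k = 0 for k > q),
using gamma(-m) = gamma(m).
Pure AR (q = 0): c_0 = sigma^2 = 4, c_k = 0 for k >= 1.
Equations for k = 0, 1, 2 (AR order 2, c_2 = 0):
  (E0) gamma(0) = phi_1 gamma(1) + phi_2 gamma(2) + c_0
  (E1) gamma(1) = phi_1 gamma(0) + phi_2 gamma(1) + c_1
  (E2) gamma(2) = phi_1 gamma(1) + phi_2 gamma(0)
From (E1): gamma(1) = A gamma(0) + B with
  A = phi_1 / (1 - phi_2) = 0.226 / 1.624 = 0.139163,   B = c_1 / (1 - phi_2) = 0 / 1.624 = 0.
Insert (E2) into (E0): gamma(0) (1 - phi_2^2) = phi_1 (1 + phi_2) gamma(1) + c_0.
  phi_1 (1 + phi_2) = (0.226)(0.376) = 0.084976,   1 - phi_2^2 = 0.610624.
Replace gamma(1) by A gamma(0) + B and collect gamma(0):
  gamma(0) [0.610624 - (0.084976)(0.139163)] = c_0 = 4
  gamma(0) * 0.598799 = 4
  gamma(0) = 4 / 0.598799 = 6.680043.
  gamma(1) = A gamma(0) = (0.139163)(6.680043) = 0.929612.
  gamma(2) = phi_1 gamma(1) + phi_2 gamma(0) = (0.226)(0.929612) + (-0.624)(6.680043) = -3.958255.
Therefore gamma(2) = -3.9583 (to 4 decimal places).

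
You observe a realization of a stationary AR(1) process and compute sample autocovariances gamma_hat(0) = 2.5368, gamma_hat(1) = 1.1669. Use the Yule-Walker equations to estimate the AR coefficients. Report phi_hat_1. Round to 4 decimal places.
\hat\phi_{1} = 0.4600

The Yule-Walker equations for an AR(p) process read, in matrix form,
  Gamma_p phi = r_p,   with   (Gamma_p)_{ij} = gamma(|i - j|),
                       (r_p)_i = gamma(i),   i,j = 1..p.
Substitute the sample gammas (Toeplitz matrix and right-hand side of size 1):
  Gamma_p = [[2.5368]]
  r_p     = [1.1669]
With p = 1 this is the single equation gamma(0) phi_1 = gamma(1):
  phi_hat_1 = gamma(1) / gamma(0) = 1.1669 / 2.5368 = 0.4600.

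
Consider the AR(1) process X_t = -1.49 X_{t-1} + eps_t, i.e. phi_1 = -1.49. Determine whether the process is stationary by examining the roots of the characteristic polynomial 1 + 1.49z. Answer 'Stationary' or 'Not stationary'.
\text{Not stationary}

The AR(p) characteristic polynomial is P(z) = 1 + 1.49z.
Stationarity requires all roots to lie outside the unit circle, i.e. |z| > 1 for every root.
This is linear in z: 1 + (1.49) z = 0  =>  z = -1/(1.49) = -0.671141,  |z| = 0.671141.
Moduli of all roots: 0.6711.
All moduli strictly greater than 1? No.
Verdict: Not stationary.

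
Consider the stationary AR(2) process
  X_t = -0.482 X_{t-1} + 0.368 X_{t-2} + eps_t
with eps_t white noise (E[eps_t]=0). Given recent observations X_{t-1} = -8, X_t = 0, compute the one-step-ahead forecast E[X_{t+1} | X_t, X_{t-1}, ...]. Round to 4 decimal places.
E[X_{t+1} \mid \mathcal F_t] = -2.9440

For an AR(p) model X_t = c + sum_i phi_i X_{t-i} + eps_t, the
one-step-ahead conditional mean is
  E[X_{t+1} | X_t, ...] = c + sum_i phi_i X_{t+1-i}.
Substitute known values:
  E[X_{t+1} | ...] = (-0.482) * (0) + (0.368) * (-8)
                   = -2.9440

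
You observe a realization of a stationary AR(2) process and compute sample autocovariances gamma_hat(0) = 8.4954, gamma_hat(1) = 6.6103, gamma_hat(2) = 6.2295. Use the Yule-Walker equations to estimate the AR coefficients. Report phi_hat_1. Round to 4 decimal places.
\hat\phi_{1} = 0.5260

The Yule-Walker equations for an AR(p) process read, in matrix form,
  Gamma_p phi = r_p,   with   (Gamma_p)_{ij} = gamma(|i - j|),
                       (r_p)_i = gamma(i),   i,j = 1..p.
Substitute the sample gammas (Toeplitz matrix and right-hand side of size 2):
  Gamma_p = [[8.4954, 6.6103], [6.6103, 8.4954]]
  r_p     = [6.6103, 6.2295]
Written out:
  8.4954 phi_1 + 6.6103 phi_2 = 6.6103
  6.6103 phi_1 + 8.4954 phi_2 = 6.2295
Solve by Cramer's rule:
  det = gamma(0)^2 - gamma(1)^2 = (8.4954)^2 - (6.6103)^2 = 72.17182116 - 43.69606609 = 28.47575507
  phi_hat_1 = [gamma(1) gamma(0) - gamma(1) gamma(2)] / det = [(6.6103)(8.4954) - (6.6103)(6.2295)] / 28.47575507 = 14.97827877 / 28.47575507 = 0.526
  phi_hat_2 = [gamma(0) gamma(2) - gamma(1)^2] / det = [(8.4954)(6.2295) - (6.6103)^2] / 28.47575507 = 9.22602821 / 28.47575507 = 0.324
So phi_hat = [0.5260, 0.3240].
Therefore phi_hat_1 = 0.5260.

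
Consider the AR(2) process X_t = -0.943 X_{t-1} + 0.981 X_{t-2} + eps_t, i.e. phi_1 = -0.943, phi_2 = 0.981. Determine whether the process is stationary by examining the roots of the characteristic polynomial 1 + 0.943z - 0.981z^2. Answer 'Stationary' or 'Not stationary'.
\text{Not stationary}

The AR(p) characteristic polynomial is P(z) = 1 + 0.943z - 0.981z^2.
Stationarity requires all roots to lie outside the unit circle, i.e. |z| > 1 for every root.
Set 1 + (0.943) z + (-0.981) z^2 = 0, i.e. a z^2 + b z + c = 0 with a = -0.981, b = 0.943, c = 1.
Discriminant D = b^2 - 4ac = (0.943)^2 - 4*(-0.981)*1 = 0.889249 - (-3.924) = 4.813249.
D >= 0, so the roots are real: z = (-b +/- sqrt(D)) / (2a) = (-0.943 +/- 2.193912) / (-1.962).
  z_1 = (-0.943 + 2.193912) / (-1.962) = -0.6376,   |z_1| = 0.6376.
  z_2 = (-0.943 - 2.193912) / (-1.962) = 1.5988,   |z_2| = 1.5988.
Moduli of all roots: 0.6376, 1.5988.
All moduli strictly greater than 1? No.
Verdict: Not stationary.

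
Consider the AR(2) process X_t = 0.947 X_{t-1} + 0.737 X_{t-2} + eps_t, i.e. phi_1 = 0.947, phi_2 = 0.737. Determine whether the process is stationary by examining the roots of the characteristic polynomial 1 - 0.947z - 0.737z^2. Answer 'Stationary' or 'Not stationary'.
\text{Not stationary}

The AR(p) characteristic polynomial is P(z) = 1 - 0.947z - 0.737z^2.
Stationarity requires all roots to lie outside the unit circle, i.e. |z| > 1 for every root.
Set 1 + (-0.947) z + (-0.737) z^2 = 0, i.e. a z^2 + b z + c = 0 with a = -0.737, b = -0.947, c = 1.
Discriminant D = b^2 - 4ac = (-0.947)^2 - 4*(-0.737)*1 = 0.896809 - (-2.948) = 3.844809.
D >= 0, so the roots are real: z = (-b +/- sqrt(D)) / (2a) = (0.947 +/- 1.960818) / (-1.474).
  z_1 = (0.947 + 1.960818) / (-1.474) = -1.9727,   |z_1| = 1.9727.
  z_2 = (0.947 - 1.960818) / (-1.474) = 0.6878,   |z_2| = 0.6878.
Moduli of all roots: 1.9727, 0.6878.
All moduli strictly greater than 1? No.
Verdict: Not stationary.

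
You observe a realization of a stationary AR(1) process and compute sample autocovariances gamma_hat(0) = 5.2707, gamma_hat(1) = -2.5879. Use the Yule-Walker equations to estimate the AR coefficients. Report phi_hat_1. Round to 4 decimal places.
\hat\phi_{1} = -0.4910

The Yule-Walker equations for an AR(p) process read, in matrix form,
  Gamma_p phi = r_p,   with   (Gamma_p)_{ij} = gamma(|i - j|),
                       (r_p)_i = gamma(i),   i,j = 1..p.
Substitute the sample gammas (Toeplitz matrix and right-hand side of size 1):
  Gamma_p = [[5.2707]]
  r_p     = [-2.5879]
With p = 1 this is the single equation gamma(0) phi_1 = gamma(1):
  phi_hat_1 = gamma(1) / gamma(0) = -2.5879 / 5.2707 = -0.4910.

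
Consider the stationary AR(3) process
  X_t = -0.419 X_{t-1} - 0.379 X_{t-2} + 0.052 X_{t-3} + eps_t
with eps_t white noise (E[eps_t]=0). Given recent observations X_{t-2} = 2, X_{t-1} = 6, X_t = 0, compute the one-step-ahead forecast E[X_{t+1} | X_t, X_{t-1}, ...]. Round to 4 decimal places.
E[X_{t+1} \mid \mathcal F_t] = -2.1700

For an AR(p) model X_t = c + sum_i phi_i X_{t-i} + eps_t, the
one-step-ahead conditional mean is
  E[X_{t+1} | X_t, ...] = c + sum_i phi_i X_{t+1-i}.
Substitute known values:
  E[X_{t+1} | ...] = (-0.419) * (0) + (-0.379) * (6) + (0.052) * (2)
                   = -2.1700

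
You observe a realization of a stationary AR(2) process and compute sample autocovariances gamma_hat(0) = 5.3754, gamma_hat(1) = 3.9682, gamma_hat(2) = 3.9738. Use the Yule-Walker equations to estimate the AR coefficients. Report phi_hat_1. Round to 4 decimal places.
\hat\phi_{1} = 0.4230

The Yule-Walker equations for an AR(p) process read, in matrix form,
  Gamma_p phi = r_p,   with   (Gamma_p)_{ij} = gamma(|i - j|),
                       (r_p)_i = gamma(i),   i,j = 1..p.
Substitute the sample gammas (Toeplitz matrix and right-hand side of size 2):
  Gamma_p = [[5.3754, 3.9682], [3.9682, 5.3754]]
  r_p     = [3.9682, 3.9738]
Written out:
  5.3754 phi_1 + 3.9682 phi_2 = 3.9682
  3.9682 phi_1 + 5.3754 phi_2 = 3.9738
Solve by Cramer's rule:
  det = gamma(0)^2 - gamma(1)^2 = (5.3754)^2 - (3.9682)^2 = 28.89492516 - 15.74661124 = 13.14831392
  phi_hat_1 = [gamma(1) gamma(0) - gamma(1) gamma(2)] / det = [(3.9682)(5.3754) - (3.9682)(3.9738)] / 13.14831392 = 5.56182912 / 13.14831392 = 0.423
  phi_hat_2 = [gamma(0) gamma(2) - gamma(1)^2] / det = [(5.3754)(3.9738) - (3.9682)^2] / 13.14831392 = 5.61415328 / 13.14831392 = 0.427
So phi_hat = [0.4230, 0.4270].
Therefore phi_hat_1 = 0.4230.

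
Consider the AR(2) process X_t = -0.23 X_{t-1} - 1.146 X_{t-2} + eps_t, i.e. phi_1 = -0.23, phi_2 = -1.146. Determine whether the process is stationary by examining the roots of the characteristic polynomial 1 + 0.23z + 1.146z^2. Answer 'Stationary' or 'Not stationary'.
\text{Not stationary}

The AR(p) characteristic polynomial is P(z) = 1 + 0.23z + 1.146z^2.
Stationarity requires all roots to lie outside the unit circle, i.e. |z| > 1 for every root.
Set 1 + (0.23) z + (1.146) z^2 = 0, i.e. a z^2 + b z + c = 0 with a = 1.146, b = 0.23, c = 1.
Discriminant D = b^2 - 4ac = (0.23)^2 - 4*(1.146)*1 = 0.0529 - (4.584) = -4.5311.
D < 0, so the roots are the complex-conjugate pair z = (-b +/- i sqrt(-D)) / (2a) = -0.1003 +/- 0.9287i.
For a conjugate pair |z|^2 = z * conj(z) = (product of roots) = c/a = 1/(1.146) = 0.8726, so |z| = sqrt(0.8726) = 0.9341 for both roots.
Moduli of all roots: 0.9341, 0.9341.
All moduli strictly greater than 1? No.
Verdict: Not stationary.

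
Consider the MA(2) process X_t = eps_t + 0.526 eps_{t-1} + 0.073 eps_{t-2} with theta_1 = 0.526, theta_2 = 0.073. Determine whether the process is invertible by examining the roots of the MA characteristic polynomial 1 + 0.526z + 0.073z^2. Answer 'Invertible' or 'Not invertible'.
\text{Invertible}

The MA(q) characteristic polynomial is P(z) = 1 + 0.526z + 0.073z^2.
Invertibility requires all roots to lie outside the unit circle, i.e. |z| > 1 for every root.
Set 1 + (0.526) z + (0.073) z^2 = 0, i.e. a z^2 + b z + c = 0 with a = 0.073, b = 0.526, c = 1.
Discriminant D = b^2 - 4ac = (0.526)^2 - 4*(0.073)*1 = 0.276676 - (0.292) = -0.015324.
D < 0, so the roots are the complex-conjugate pair z = (-b +/- i sqrt(-D)) / (2a) = -3.6027 +/- 0.8479i.
For a conjugate pair |z|^2 = z * conj(z) = (product of roots) = c/a = 1/(0.073) = 13.69863, so |z| = sqrt(13.69863) = 3.7012 for both roots.
Moduli of all roots: 3.7012, 3.7012.
All moduli strictly greater than 1? Yes.
Verdict: Invertible.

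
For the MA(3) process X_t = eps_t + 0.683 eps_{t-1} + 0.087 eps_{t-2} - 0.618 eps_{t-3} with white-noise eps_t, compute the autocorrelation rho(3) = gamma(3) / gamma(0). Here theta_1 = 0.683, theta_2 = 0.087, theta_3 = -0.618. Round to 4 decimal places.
\rho(3) = -0.3330

For an MA(q) process with theta_0 = 1, the autocovariance is
  gamma(k) = sigma^2 * sum_{i=0..q-k} theta_i * theta_{i+k},
and rho(k) = gamma(k) / gamma(0). Sigma^2 cancels.
  numerator   = (1)*(-0.618) = -0.618.
  denominator = (1)^2 + (0.683)^2 + (0.087)^2 + (-0.618)^2 = 1.855982.
  rho(3) = -0.618 / 1.855982 = -0.3330.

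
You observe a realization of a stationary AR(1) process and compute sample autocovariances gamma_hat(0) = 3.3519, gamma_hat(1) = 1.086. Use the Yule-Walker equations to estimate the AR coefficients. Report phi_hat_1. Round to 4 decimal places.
\hat\phi_{1} = 0.3240

The Yule-Walker equations for an AR(p) process read, in matrix form,
  Gamma_p phi = r_p,   with   (Gamma_p)_{ij} = gamma(|i - j|),
                       (r_p)_i = gamma(i),   i,j = 1..p.
Substitute the sample gammas (Toeplitz matrix and right-hand side of size 1):
  Gamma_p = [[3.3519]]
  r_p     = [1.086]
With p = 1 this is the single equation gamma(0) phi_1 = gamma(1):
  phi_hat_1 = gamma(1) / gamma(0) = 1.086 / 3.3519 = 0.3240.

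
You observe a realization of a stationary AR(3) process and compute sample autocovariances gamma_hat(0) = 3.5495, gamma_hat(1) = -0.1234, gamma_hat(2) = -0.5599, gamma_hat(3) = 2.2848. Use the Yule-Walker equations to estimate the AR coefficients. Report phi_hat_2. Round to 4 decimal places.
\hat\phi_{2} = -0.1330

The Yule-Walker equations for an AR(p) process read, in matrix form,
  Gamma_p phi = r_p,   with   (Gamma_p)_{ij} = gamma(|i - j|),
                       (r_p)_i = gamma(i),   i,j = 1..p.
Substitute the sample gammas (Toeplitz matrix and right-hand side of size 3):
  Gamma_p = [[3.5495, -0.1234, -0.5599], [-0.1234, 3.5495, -0.1234], [-0.5599, -0.1234, 3.5495]]
  r_p     = [-0.1234, -0.5599, 2.2848]
Written out (R1..R3):
  (R1) 3.5495 phi_1 - 0.1234 phi_2 - 0.5599 phi_3 = -0.1234
  (R2) -0.1234 phi_1 + 3.5495 phi_2 - 0.1234 phi_3 = -0.5599
  (R3) -0.5599 phi_1 - 0.1234 phi_2 + 3.5495 phi_3 = 2.2848
Gaussian elimination:
  R2 <- R2 - (-0.1234/3.5495) R1 = R2 - (-0.034765) R1:  3.54521 phi_2 - 0.142865 phi_3 = -0.56419
  R3 <- R3 - (-0.5599/3.5495) R1 = R3 - (-0.157741) R1:  -0.142865 phi_2 + 3.461181 phi_3 = 2.265335
  R3 <- R3 - (-0.142865/3.54521) R2 = R3 - (-0.040298) R2:  3.455424 phi_3 = 2.242599
Back-substitution:
  phi_hat_3 = 2.242599 / 3.455424 = 0.649008
  phi_hat_2 = (-0.56419 - (-0.142865)(0.649008)) / 3.54521 = -0.132988
  phi_hat_1 = (-0.1234 - (-0.1234)(-0.132988) - (-0.5599)(0.649008)) / 3.5495 = 0.062986
So phi_hat = [0.0630, -0.1330, 0.6490].
Therefore phi_hat_2 = -0.1330.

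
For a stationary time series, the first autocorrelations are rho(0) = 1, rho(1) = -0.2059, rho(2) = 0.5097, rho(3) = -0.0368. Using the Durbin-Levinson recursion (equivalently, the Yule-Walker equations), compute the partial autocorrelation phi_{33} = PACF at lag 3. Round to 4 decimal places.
\phi_{33} = 0.1609

The PACF at lag k is phi_{kk}, the last component of the solution
to the Yule-Walker system G_k phi = r_k where
  (G_k)_{ij} = rho(|i - j|), (r_k)_i = rho(i), i,j = 1..k.
Equivalently, Durbin-Levinson gives phi_{kk} iteratively:
  phi_{11} = rho(1)
  phi_{kk} = [rho(k) - sum_{j=1..k-1} phi_{k-1,j} rho(k-j)]
            / [1 - sum_{j=1..k-1} phi_{k-1,j} rho(j)],
  phi_{k,j} = phi_{k-1,j} - phi_{kk} phi_{k-1,k-j},  j = 1..k-1.
Step k = 1:
  phi_11 = rho(1) = -0.2059.
Step k = 2:
  phi_22 = [rho(2) - phi_11 rho(1)] / [1 - phi_11 rho(1)] = [0.5097 - (-0.2059)(-0.2059)] / [1 - (-0.2059)(-0.2059)]
         = 0.46730519 / 0.95760519 = 0.487994.
  Update: phi_21 = phi_11 - phi_22 phi_11 = -0.2059 - (0.487994)(-0.2059) = -0.105422.
Step k = 3:
  phi_33 = [rho(3) - phi_21 rho(2) - phi_22 rho(1)] / [1 - phi_21 rho(1) - phi_22 rho(2)]
    numerator   = -0.0368 - (-0.105422)(0.5097) - (0.487994)(-0.2059) = 0.11741153
    denominator = 1 - (-0.105422)(-0.2059) - (0.487994)(0.5097) = 0.72956325
  phi_33 = 0.11741153 / 0.72956325 = 0.1609.
Therefore phi_{33} = 0.1609.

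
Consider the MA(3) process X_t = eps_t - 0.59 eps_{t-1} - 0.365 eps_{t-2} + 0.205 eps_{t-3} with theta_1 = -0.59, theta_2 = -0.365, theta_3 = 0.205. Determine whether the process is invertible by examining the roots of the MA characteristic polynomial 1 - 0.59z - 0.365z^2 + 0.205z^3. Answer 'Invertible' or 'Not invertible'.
\text{Invertible}

The MA(q) characteristic polynomial is P(z) = 1 - 0.59z - 0.365z^2 + 0.205z^3.
Invertibility requires all roots to lie outside the unit circle, i.e. |z| > 1 for every root.
Degree 3: look for a simple real root z0 first, then factor out (1 - z/z0) and solve the remaining quadratic.
Testing z0 = 2: P(2) = 1 + (-0.59)(2) + (-0.365)(2)^2 + (0.205)(2)^3
  = 1 + (-1.18) + (-1.46) + (1.64) = 0.  So z_0 = 2 is a root, |z_0| = 2.
Divide out the factor (1 - 0.5 z) = (1 - z/z0) (since 1/z0 = 0.5):
  P(z) = (1 - 0.5 z)(1 + (-0.09) z + (-0.41) z^2)
  [check: z-coef -0.09 - (0.5) = -0.59; z^2-coef -0.41 - (0.5)(-0.09) = -0.365; z^3-coef -(0.5)(-0.41) = 0.205.]
Remaining roots from the quadratic factor 1 + (-0.09) z + (-0.41) z^2:
  Set 1 + (-0.09) z + (-0.41) z^2 = 0, i.e. a z^2 + b z + c = 0 with a = -0.41, b = -0.09, c = 1.
  Discriminant D = b^2 - 4ac = (-0.09)^2 - 4*(-0.41)*1 = 0.0081 - (-1.64) = 1.6481.
  D >= 0, so the roots are real: z = (-b +/- sqrt(D)) / (2a) = (0.09 +/- 1.283783) / (-0.82).
    z_1 = (0.09 + 1.283783) / (-0.82) = -1.6753,   |z_1| = 1.6753.
    z_2 = (0.09 - 1.283783) / (-0.82) = 1.4558,   |z_2| = 1.4558.
Moduli of all roots: 2.0000, 1.6753, 1.4558.
All moduli strictly greater than 1? Yes.
Verdict: Invertible.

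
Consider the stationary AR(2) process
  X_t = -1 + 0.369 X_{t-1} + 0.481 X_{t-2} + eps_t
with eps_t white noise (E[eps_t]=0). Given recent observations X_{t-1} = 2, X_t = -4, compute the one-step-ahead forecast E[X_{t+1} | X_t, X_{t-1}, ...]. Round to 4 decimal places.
E[X_{t+1} \mid \mathcal F_t] = -1.5140

For an AR(p) model X_t = c + sum_i phi_i X_{t-i} + eps_t, the
one-step-ahead conditional mean is
  E[X_{t+1} | X_t, ...] = c + sum_i phi_i X_{t+1-i}.
Substitute known values:
  E[X_{t+1} | ...] = -1 + (0.369) * (-4) + (0.481) * (2)
                   = -1.5140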